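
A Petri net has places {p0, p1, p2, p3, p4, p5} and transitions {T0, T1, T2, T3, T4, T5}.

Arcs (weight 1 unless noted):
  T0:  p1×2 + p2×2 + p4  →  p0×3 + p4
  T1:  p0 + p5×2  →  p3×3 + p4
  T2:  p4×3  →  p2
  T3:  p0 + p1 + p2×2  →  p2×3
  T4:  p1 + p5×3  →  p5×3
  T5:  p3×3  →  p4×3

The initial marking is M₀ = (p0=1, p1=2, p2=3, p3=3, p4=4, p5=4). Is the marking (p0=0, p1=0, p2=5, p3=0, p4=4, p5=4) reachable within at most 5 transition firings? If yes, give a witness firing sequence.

step 1: fire T2:  (p0=1, p1=2, p2=3, p3=3, p4=4, p5=4) → (p0=1, p1=2, p2=4, p3=3, p4=1, p5=4)
step 2: fire T3:  (p0=1, p1=2, p2=4, p3=3, p4=1, p5=4) → (p0=0, p1=1, p2=5, p3=3, p4=1, p5=4)
step 3: fire T4:  (p0=0, p1=1, p2=5, p3=3, p4=1, p5=4) → (p0=0, p1=0, p2=5, p3=3, p4=1, p5=4)
step 4: fire T5:  (p0=0, p1=0, p2=5, p3=3, p4=1, p5=4) → (p0=0, p1=0, p2=5, p3=0, p4=4, p5=4)

YES — reachable via ⟨T2, T3, T4, T5⟩ (4 firings)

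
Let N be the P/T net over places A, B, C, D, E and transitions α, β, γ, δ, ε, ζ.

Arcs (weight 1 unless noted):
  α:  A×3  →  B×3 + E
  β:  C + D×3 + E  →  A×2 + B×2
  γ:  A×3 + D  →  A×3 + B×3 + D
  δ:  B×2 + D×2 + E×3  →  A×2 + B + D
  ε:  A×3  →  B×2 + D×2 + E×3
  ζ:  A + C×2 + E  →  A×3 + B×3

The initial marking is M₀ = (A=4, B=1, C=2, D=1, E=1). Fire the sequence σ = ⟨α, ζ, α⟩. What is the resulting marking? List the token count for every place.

step 1: fire α:  (A=4, B=1, C=2, D=1, E=1) → (A=1, B=4, C=2, D=1, E=2)
step 2: fire ζ:  (A=1, B=4, C=2, D=1, E=2) → (A=3, B=7, C=0, D=1, E=1)
step 3: fire α:  (A=3, B=7, C=0, D=1, E=1) → (A=0, B=10, C=0, D=1, E=2)

(A=0, B=10, C=0, D=1, E=2)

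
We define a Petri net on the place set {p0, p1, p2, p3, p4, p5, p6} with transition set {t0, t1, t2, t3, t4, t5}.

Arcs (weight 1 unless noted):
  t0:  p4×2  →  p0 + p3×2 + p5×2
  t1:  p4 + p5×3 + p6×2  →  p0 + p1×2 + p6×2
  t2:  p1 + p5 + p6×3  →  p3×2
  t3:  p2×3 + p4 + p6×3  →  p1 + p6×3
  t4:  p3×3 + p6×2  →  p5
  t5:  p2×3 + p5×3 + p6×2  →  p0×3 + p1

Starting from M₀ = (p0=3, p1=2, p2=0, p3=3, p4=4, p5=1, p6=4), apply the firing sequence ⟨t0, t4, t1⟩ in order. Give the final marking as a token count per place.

(p0=5, p1=4, p2=0, p3=2, p4=1, p5=1, p6=2)

step 1: fire t0:  (p0=3, p1=2, p2=0, p3=3, p4=4, p5=1, p6=4) → (p0=4, p1=2, p2=0, p3=5, p4=2, p5=3, p6=4)
step 2: fire t4:  (p0=4, p1=2, p2=0, p3=5, p4=2, p5=3, p6=4) → (p0=4, p1=2, p2=0, p3=2, p4=2, p5=4, p6=2)
step 3: fire t1:  (p0=4, p1=2, p2=0, p3=2, p4=2, p5=4, p6=2) → (p0=5, p1=4, p2=0, p3=2, p4=1, p5=1, p6=2)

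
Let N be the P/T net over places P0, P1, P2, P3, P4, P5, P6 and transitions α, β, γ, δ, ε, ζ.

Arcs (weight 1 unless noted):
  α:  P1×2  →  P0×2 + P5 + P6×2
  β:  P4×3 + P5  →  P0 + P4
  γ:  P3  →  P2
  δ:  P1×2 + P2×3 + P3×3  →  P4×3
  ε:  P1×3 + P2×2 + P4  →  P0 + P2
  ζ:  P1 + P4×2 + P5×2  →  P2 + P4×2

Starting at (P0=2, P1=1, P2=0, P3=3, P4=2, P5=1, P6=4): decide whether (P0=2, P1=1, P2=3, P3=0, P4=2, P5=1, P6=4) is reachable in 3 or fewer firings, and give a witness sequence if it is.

step 1: fire γ:  (P0=2, P1=1, P2=0, P3=3, P4=2, P5=1, P6=4) → (P0=2, P1=1, P2=1, P3=2, P4=2, P5=1, P6=4)
step 2: fire γ:  (P0=2, P1=1, P2=1, P3=2, P4=2, P5=1, P6=4) → (P0=2, P1=1, P2=2, P3=1, P4=2, P5=1, P6=4)
step 3: fire γ:  (P0=2, P1=1, P2=2, P3=1, P4=2, P5=1, P6=4) → (P0=2, P1=1, P2=3, P3=0, P4=2, P5=1, P6=4)

YES — reachable via ⟨γ, γ, γ⟩ (3 firings)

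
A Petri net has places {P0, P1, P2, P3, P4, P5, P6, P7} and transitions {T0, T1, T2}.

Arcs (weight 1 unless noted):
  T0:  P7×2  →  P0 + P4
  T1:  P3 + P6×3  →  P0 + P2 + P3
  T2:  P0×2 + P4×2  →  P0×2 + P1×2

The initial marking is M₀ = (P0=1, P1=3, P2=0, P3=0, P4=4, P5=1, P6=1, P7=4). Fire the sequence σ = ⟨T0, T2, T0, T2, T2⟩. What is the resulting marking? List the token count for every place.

step 1: fire T0:  (P0=1, P1=3, P2=0, P3=0, P4=4, P5=1, P6=1, P7=4) → (P0=2, P1=3, P2=0, P3=0, P4=5, P5=1, P6=1, P7=2)
step 2: fire T2:  (P0=2, P1=3, P2=0, P3=0, P4=5, P5=1, P6=1, P7=2) → (P0=2, P1=5, P2=0, P3=0, P4=3, P5=1, P6=1, P7=2)
step 3: fire T0:  (P0=2, P1=5, P2=0, P3=0, P4=3, P5=1, P6=1, P7=2) → (P0=3, P1=5, P2=0, P3=0, P4=4, P5=1, P6=1, P7=0)
step 4: fire T2:  (P0=3, P1=5, P2=0, P3=0, P4=4, P5=1, P6=1, P7=0) → (P0=3, P1=7, P2=0, P3=0, P4=2, P5=1, P6=1, P7=0)
step 5: fire T2:  (P0=3, P1=7, P2=0, P3=0, P4=2, P5=1, P6=1, P7=0) → (P0=3, P1=9, P2=0, P3=0, P4=0, P5=1, P6=1, P7=0)

(P0=3, P1=9, P2=0, P3=0, P4=0, P5=1, P6=1, P7=0)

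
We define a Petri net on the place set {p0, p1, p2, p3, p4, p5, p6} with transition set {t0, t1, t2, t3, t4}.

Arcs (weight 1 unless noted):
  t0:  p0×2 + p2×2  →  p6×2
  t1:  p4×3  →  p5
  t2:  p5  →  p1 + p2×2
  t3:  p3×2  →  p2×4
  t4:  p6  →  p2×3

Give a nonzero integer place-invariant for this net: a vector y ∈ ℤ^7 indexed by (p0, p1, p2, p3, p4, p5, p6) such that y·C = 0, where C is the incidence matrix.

Incidence matrix C (rows=places, cols=transitions):
       t0   t1   t2   t3   t4
   p0  -2    0    0    0    0
   p1   0    0    1    0    0
   p2  -2    0    2    4    3
   p3   0    0    0   -2    0
   p4   0   -3    0    0    0
   p5   0    1   -1    0    0
   p6   2    0    0    0   -1

Candidate y = [0, 3, 0, 0, 1, 3, 0]; check y·C column-wise:
  col t0: 0·-2 + 3·0 + 0·-2 + 1·0 + 3·0 + 0·2 = 0
  col t1: 3·0 + 1·-3 + 3·1 = 0
  col t2: 3·1 + 0·2 + 1·0 + 3·-1 = 0
  col t3: 3·0 + 0·4 + 0·-2 + 1·0 + 3·0 = 0
  col t4: 3·0 + 0·3 + 1·0 + 3·0 + 0·-1 = 0

y = (p0:0, p1:3, p2:0, p3:0, p4:1, p5:3, p6:0)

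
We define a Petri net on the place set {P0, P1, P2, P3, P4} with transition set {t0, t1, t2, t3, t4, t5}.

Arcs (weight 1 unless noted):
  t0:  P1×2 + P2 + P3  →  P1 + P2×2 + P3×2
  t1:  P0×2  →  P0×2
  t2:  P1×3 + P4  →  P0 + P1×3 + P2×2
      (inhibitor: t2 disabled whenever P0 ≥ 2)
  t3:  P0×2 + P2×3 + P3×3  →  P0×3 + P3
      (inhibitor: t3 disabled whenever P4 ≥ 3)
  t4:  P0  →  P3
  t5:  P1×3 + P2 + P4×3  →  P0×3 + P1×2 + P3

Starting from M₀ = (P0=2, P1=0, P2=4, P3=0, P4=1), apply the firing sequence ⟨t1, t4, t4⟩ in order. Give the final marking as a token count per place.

step 1: fire t1:  (P0=2, P1=0, P2=4, P3=0, P4=1) → (P0=2, P1=0, P2=4, P3=0, P4=1)
step 2: fire t4:  (P0=2, P1=0, P2=4, P3=0, P4=1) → (P0=1, P1=0, P2=4, P3=1, P4=1)
step 3: fire t4:  (P0=1, P1=0, P2=4, P3=1, P4=1) → (P0=0, P1=0, P2=4, P3=2, P4=1)

(P0=0, P1=0, P2=4, P3=2, P4=1)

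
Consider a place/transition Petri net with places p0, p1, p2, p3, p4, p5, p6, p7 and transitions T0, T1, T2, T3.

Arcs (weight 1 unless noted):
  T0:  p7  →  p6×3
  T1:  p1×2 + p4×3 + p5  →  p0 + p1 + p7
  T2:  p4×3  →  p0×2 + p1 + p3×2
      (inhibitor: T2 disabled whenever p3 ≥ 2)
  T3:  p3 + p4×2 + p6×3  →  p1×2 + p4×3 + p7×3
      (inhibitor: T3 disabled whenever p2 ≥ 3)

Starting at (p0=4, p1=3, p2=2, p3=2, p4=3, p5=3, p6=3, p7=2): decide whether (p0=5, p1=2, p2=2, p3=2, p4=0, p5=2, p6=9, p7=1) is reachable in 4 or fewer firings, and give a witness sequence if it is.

step 1: fire T0:  (p0=4, p1=3, p2=2, p3=2, p4=3, p5=3, p6=3, p7=2) → (p0=4, p1=3, p2=2, p3=2, p4=3, p5=3, p6=6, p7=1)
step 2: fire T0:  (p0=4, p1=3, p2=2, p3=2, p4=3, p5=3, p6=6, p7=1) → (p0=4, p1=3, p2=2, p3=2, p4=3, p5=3, p6=9, p7=0)
step 3: fire T1:  (p0=4, p1=3, p2=2, p3=2, p4=3, p5=3, p6=9, p7=0) → (p0=5, p1=2, p2=2, p3=2, p4=0, p5=2, p6=9, p7=1)

YES — reachable via ⟨T0, T0, T1⟩ (3 firings)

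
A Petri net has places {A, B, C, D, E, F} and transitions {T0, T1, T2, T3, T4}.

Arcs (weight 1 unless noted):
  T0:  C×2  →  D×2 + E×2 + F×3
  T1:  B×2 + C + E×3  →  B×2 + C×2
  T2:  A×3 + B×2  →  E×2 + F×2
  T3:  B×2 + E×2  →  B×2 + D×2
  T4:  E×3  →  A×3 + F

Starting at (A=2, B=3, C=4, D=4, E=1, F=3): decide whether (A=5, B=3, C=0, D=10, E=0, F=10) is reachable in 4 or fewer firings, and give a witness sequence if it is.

YES — reachable via ⟨T0, T0, T3, T4⟩ (4 firings)

step 1: fire T0:  (A=2, B=3, C=4, D=4, E=1, F=3) → (A=2, B=3, C=2, D=6, E=3, F=6)
step 2: fire T0:  (A=2, B=3, C=2, D=6, E=3, F=6) → (A=2, B=3, C=0, D=8, E=5, F=9)
step 3: fire T3:  (A=2, B=3, C=0, D=8, E=5, F=9) → (A=2, B=3, C=0, D=10, E=3, F=9)
step 4: fire T4:  (A=2, B=3, C=0, D=10, E=3, F=9) → (A=5, B=3, C=0, D=10, E=0, F=10)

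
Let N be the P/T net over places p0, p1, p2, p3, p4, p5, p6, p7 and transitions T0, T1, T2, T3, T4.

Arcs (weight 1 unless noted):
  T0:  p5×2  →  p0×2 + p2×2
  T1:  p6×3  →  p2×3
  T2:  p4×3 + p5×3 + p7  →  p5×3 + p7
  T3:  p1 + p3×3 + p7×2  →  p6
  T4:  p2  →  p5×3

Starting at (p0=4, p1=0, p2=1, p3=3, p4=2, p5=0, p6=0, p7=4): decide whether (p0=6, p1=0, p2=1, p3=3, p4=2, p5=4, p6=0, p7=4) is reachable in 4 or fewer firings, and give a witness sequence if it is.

YES — reachable via ⟨T4, T0, T4⟩ (3 firings)

step 1: fire T4:  (p0=4, p1=0, p2=1, p3=3, p4=2, p5=0, p6=0, p7=4) → (p0=4, p1=0, p2=0, p3=3, p4=2, p5=3, p6=0, p7=4)
step 2: fire T0:  (p0=4, p1=0, p2=0, p3=3, p4=2, p5=3, p6=0, p7=4) → (p0=6, p1=0, p2=2, p3=3, p4=2, p5=1, p6=0, p7=4)
step 3: fire T4:  (p0=6, p1=0, p2=2, p3=3, p4=2, p5=1, p6=0, p7=4) → (p0=6, p1=0, p2=1, p3=3, p4=2, p5=4, p6=0, p7=4)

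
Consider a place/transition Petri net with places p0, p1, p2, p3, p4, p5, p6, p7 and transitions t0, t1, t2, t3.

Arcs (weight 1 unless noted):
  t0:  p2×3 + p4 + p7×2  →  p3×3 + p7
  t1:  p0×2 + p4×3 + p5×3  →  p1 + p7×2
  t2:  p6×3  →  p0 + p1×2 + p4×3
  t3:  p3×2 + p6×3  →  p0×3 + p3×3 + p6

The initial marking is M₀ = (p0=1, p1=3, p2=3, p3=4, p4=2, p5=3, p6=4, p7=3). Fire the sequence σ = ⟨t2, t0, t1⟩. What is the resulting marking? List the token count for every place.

(p0=0, p1=6, p2=0, p3=7, p4=1, p5=0, p6=1, p7=4)

step 1: fire t2:  (p0=1, p1=3, p2=3, p3=4, p4=2, p5=3, p6=4, p7=3) → (p0=2, p1=5, p2=3, p3=4, p4=5, p5=3, p6=1, p7=3)
step 2: fire t0:  (p0=2, p1=5, p2=3, p3=4, p4=5, p5=3, p6=1, p7=3) → (p0=2, p1=5, p2=0, p3=7, p4=4, p5=3, p6=1, p7=2)
step 3: fire t1:  (p0=2, p1=5, p2=0, p3=7, p4=4, p5=3, p6=1, p7=2) → (p0=0, p1=6, p2=0, p3=7, p4=1, p5=0, p6=1, p7=4)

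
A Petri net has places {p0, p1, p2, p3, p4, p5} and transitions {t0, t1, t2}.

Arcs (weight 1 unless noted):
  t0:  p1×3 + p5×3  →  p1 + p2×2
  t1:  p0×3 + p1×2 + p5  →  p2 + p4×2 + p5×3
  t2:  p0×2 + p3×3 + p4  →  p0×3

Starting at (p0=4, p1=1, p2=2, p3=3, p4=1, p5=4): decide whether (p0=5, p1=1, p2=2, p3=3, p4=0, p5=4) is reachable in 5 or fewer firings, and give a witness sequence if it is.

NO — not reachable within 5 firings

depth 0: 1 marking
depth 1: 2 markings reached so far
depth 2: 2 markings reached so far
(frontier empty at depth 2; search complete)
target is not among the 2 markings reachable within 5 steps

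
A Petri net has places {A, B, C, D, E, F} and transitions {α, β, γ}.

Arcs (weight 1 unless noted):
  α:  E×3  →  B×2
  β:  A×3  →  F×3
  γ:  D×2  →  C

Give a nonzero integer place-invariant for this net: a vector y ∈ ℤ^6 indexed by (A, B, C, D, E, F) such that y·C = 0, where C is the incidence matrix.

y = (A:0, B:0, C:2, D:1, E:0, F:0)

Incidence matrix C (rows=places, cols=transitions):
        α    β    γ
    A   0   -3    0
    B   2    0    0
    C   0    0    1
    D   0    0   -2
    E  -3    0    0
    F   0    3    0

Candidate y = [0, 0, 2, 1, 0, 0]; check y·C column-wise:
  col α: 0·2 + 2·0 + 1·0 + 0·-3 = 0
  col β: 0·-3 + 2·0 + 1·0 + 0·3 = 0
  col γ: 2·1 + 1·-2 = 0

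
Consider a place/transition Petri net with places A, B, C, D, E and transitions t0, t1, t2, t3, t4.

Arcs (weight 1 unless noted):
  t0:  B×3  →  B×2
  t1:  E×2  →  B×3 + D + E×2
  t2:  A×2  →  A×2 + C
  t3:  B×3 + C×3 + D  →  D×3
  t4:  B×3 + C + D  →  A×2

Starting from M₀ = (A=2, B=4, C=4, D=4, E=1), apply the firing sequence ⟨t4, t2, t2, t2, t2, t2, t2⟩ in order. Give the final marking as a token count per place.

step 1: fire t4:  (A=2, B=4, C=4, D=4, E=1) → (A=4, B=1, C=3, D=3, E=1)
step 2: fire t2:  (A=4, B=1, C=3, D=3, E=1) → (A=4, B=1, C=4, D=3, E=1)
step 3: fire t2:  (A=4, B=1, C=4, D=3, E=1) → (A=4, B=1, C=5, D=3, E=1)
step 4: fire t2:  (A=4, B=1, C=5, D=3, E=1) → (A=4, B=1, C=6, D=3, E=1)
step 5: fire t2:  (A=4, B=1, C=6, D=3, E=1) → (A=4, B=1, C=7, D=3, E=1)
step 6: fire t2:  (A=4, B=1, C=7, D=3, E=1) → (A=4, B=1, C=8, D=3, E=1)
step 7: fire t2:  (A=4, B=1, C=8, D=3, E=1) → (A=4, B=1, C=9, D=3, E=1)

(A=4, B=1, C=9, D=3, E=1)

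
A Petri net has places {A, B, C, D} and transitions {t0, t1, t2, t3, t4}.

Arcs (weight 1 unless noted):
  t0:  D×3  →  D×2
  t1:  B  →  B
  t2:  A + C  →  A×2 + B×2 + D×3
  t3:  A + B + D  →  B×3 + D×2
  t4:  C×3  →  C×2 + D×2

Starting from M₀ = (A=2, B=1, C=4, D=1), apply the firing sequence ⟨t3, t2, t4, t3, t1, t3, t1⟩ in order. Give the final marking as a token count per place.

step 1: fire t3:  (A=2, B=1, C=4, D=1) → (A=1, B=3, C=4, D=2)
step 2: fire t2:  (A=1, B=3, C=4, D=2) → (A=2, B=5, C=3, D=5)
step 3: fire t4:  (A=2, B=5, C=3, D=5) → (A=2, B=5, C=2, D=7)
step 4: fire t3:  (A=2, B=5, C=2, D=7) → (A=1, B=7, C=2, D=8)
step 5: fire t1:  (A=1, B=7, C=2, D=8) → (A=1, B=7, C=2, D=8)
step 6: fire t3:  (A=1, B=7, C=2, D=8) → (A=0, B=9, C=2, D=9)
step 7: fire t1:  (A=0, B=9, C=2, D=9) → (A=0, B=9, C=2, D=9)

(A=0, B=9, C=2, D=9)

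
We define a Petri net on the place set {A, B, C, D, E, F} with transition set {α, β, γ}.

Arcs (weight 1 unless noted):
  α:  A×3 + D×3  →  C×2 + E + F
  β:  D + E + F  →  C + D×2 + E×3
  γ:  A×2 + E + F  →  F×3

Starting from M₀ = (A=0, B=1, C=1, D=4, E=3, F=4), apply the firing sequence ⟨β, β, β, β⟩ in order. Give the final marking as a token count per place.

(A=0, B=1, C=5, D=8, E=11, F=0)

step 1: fire β:  (A=0, B=1, C=1, D=4, E=3, F=4) → (A=0, B=1, C=2, D=5, E=5, F=3)
step 2: fire β:  (A=0, B=1, C=2, D=5, E=5, F=3) → (A=0, B=1, C=3, D=6, E=7, F=2)
step 3: fire β:  (A=0, B=1, C=3, D=6, E=7, F=2) → (A=0, B=1, C=4, D=7, E=9, F=1)
step 4: fire β:  (A=0, B=1, C=4, D=7, E=9, F=1) → (A=0, B=1, C=5, D=8, E=11, F=0)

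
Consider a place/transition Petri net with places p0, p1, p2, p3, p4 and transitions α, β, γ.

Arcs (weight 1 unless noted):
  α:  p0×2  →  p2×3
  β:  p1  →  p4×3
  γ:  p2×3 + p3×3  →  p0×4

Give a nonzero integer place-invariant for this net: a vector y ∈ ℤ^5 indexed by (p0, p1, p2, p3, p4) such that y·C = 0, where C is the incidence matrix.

y = (p0:3, p1:0, p2:2, p3:2, p4:0)

Incidence matrix C (rows=places, cols=transitions):
        α    β    γ
   p0  -2    0    4
   p1   0   -1    0
   p2   3    0   -3
   p3   0    0   -3
   p4   0    3    0

Candidate y = [3, 0, 2, 2, 0]; check y·C column-wise:
  col α: 3·-2 + 2·3 + 2·0 = 0
  col β: 3·0 + 0·-1 + 2·0 + 2·0 + 0·3 = 0
  col γ: 3·4 + 2·-3 + 2·-3 = 0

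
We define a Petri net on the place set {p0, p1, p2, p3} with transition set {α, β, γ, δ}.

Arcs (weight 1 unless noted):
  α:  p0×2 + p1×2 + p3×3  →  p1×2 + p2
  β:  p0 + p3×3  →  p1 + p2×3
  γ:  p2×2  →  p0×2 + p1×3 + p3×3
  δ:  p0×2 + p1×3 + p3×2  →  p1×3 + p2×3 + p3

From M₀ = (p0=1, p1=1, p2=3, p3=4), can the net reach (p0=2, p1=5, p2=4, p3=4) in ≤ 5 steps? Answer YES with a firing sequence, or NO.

step 1: fire β:  (p0=1, p1=1, p2=3, p3=4) → (p0=0, p1=2, p2=6, p3=1)
step 2: fire γ:  (p0=0, p1=2, p2=6, p3=1) → (p0=2, p1=5, p2=4, p3=4)

YES — reachable via ⟨β, γ⟩ (2 firings)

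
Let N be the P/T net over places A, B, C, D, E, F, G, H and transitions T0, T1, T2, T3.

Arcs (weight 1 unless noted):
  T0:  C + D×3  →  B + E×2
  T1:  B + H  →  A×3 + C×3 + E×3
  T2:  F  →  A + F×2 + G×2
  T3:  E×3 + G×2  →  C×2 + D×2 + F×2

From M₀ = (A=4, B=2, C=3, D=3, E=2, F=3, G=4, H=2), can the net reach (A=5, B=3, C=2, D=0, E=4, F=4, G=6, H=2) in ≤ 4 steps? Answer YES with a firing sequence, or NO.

YES — reachable via ⟨T0, T2⟩ (2 firings)

step 1: fire T0:  (A=4, B=2, C=3, D=3, E=2, F=3, G=4, H=2) → (A=4, B=3, C=2, D=0, E=4, F=3, G=4, H=2)
step 2: fire T2:  (A=4, B=3, C=2, D=0, E=4, F=3, G=4, H=2) → (A=5, B=3, C=2, D=0, E=4, F=4, G=6, H=2)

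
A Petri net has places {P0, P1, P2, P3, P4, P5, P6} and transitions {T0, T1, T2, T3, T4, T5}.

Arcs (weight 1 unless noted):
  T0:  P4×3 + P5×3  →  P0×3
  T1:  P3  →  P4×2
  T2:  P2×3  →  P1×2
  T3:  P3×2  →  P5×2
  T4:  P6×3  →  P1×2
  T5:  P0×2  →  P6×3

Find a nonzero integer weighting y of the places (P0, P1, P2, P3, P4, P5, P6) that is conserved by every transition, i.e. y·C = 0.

Incidence matrix C (rows=places, cols=transitions):
       T0   T1   T2   T3   T4   T5
   P0   3    0    0    0    0   -2
   P1   0    0    2    0    2    0
   P2   0    0   -3    0    0    0
   P3   0   -1    0   -2    0    0
   P4  -3    2    0    0    0    0
   P5  -3    0    0    2    0    0
   P6   0    0    0    0   -3    3

Candidate y = [3, 3, 2, 2, 1, 2, 2]; check y·C column-wise:
  col T0: 3·3 + 3·0 + 2·0 + 2·0 + 1·-3 + 2·-3 + 2·0 = 0
  col T1: 3·0 + 3·0 + 2·0 + 2·-1 + 1·2 + 2·0 + 2·0 = 0
  col T2: 3·0 + 3·2 + 2·-3 + 2·0 + 1·0 + 2·0 + 2·0 = 0
  col T3: 3·0 + 3·0 + 2·0 + 2·-2 + 1·0 + 2·2 + 2·0 = 0
  col T4: 3·0 + 3·2 + 2·0 + 2·0 + 1·0 + 2·0 + 2·-3 = 0
  col T5: 3·-2 + 3·0 + 2·0 + 2·0 + 1·0 + 2·0 + 2·3 = 0

y = (P0:3, P1:3, P2:2, P3:2, P4:1, P5:2, P6:2)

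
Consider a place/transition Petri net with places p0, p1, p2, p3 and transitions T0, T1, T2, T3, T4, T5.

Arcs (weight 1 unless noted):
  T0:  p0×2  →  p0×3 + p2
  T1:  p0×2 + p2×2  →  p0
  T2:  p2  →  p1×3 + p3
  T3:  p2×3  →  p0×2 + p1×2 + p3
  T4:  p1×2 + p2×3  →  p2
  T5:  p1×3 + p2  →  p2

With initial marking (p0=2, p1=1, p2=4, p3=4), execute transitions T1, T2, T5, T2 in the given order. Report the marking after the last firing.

(p0=1, p1=4, p2=0, p3=6)

step 1: fire T1:  (p0=2, p1=1, p2=4, p3=4) → (p0=1, p1=1, p2=2, p3=4)
step 2: fire T2:  (p0=1, p1=1, p2=2, p3=4) → (p0=1, p1=4, p2=1, p3=5)
step 3: fire T5:  (p0=1, p1=4, p2=1, p3=5) → (p0=1, p1=1, p2=1, p3=5)
step 4: fire T2:  (p0=1, p1=1, p2=1, p3=5) → (p0=1, p1=4, p2=0, p3=6)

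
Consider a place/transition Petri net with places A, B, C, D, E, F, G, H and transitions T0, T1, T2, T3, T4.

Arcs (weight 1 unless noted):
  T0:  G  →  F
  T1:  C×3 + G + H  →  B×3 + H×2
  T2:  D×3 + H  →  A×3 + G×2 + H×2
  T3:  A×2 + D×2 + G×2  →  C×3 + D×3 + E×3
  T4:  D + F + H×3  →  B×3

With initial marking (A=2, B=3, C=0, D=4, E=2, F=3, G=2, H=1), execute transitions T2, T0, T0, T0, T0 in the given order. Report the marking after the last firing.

(A=5, B=3, C=0, D=1, E=2, F=7, G=0, H=2)

step 1: fire T2:  (A=2, B=3, C=0, D=4, E=2, F=3, G=2, H=1) → (A=5, B=3, C=0, D=1, E=2, F=3, G=4, H=2)
step 2: fire T0:  (A=5, B=3, C=0, D=1, E=2, F=3, G=4, H=2) → (A=5, B=3, C=0, D=1, E=2, F=4, G=3, H=2)
step 3: fire T0:  (A=5, B=3, C=0, D=1, E=2, F=4, G=3, H=2) → (A=5, B=3, C=0, D=1, E=2, F=5, G=2, H=2)
step 4: fire T0:  (A=5, B=3, C=0, D=1, E=2, F=5, G=2, H=2) → (A=5, B=3, C=0, D=1, E=2, F=6, G=1, H=2)
step 5: fire T0:  (A=5, B=3, C=0, D=1, E=2, F=6, G=1, H=2) → (A=5, B=3, C=0, D=1, E=2, F=7, G=0, H=2)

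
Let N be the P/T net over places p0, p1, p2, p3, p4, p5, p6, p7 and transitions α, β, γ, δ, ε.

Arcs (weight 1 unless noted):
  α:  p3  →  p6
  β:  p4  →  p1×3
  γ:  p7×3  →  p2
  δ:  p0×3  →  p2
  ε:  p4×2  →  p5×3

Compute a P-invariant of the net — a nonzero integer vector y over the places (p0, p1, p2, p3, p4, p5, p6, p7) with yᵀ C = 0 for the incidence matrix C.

y = (p0:0, p1:1, p2:0, p3:0, p4:3, p5:2, p6:0, p7:0)

Incidence matrix C (rows=places, cols=transitions):
        α    β    γ    δ    ε
   p0   0    0    0   -3    0
   p1   0    3    0    0    0
   p2   0    0    1    1    0
   p3  -1    0    0    0    0
   p4   0   -1    0    0   -2
   p5   0    0    0    0    3
   p6   1    0    0    0    0
   p7   0    0   -3    0    0

Candidate y = [0, 1, 0, 0, 3, 2, 0, 0]; check y·C column-wise:
  col α: 1·0 + 0·-1 + 3·0 + 2·0 + 0·1 = 0
  col β: 1·3 + 3·-1 + 2·0 = 0
  col γ: 1·0 + 0·1 + 3·0 + 2·0 + 0·-3 = 0
  col δ: 0·-3 + 1·0 + 0·1 + 3·0 + 2·0 = 0
  col ε: 1·0 + 3·-2 + 2·3 = 0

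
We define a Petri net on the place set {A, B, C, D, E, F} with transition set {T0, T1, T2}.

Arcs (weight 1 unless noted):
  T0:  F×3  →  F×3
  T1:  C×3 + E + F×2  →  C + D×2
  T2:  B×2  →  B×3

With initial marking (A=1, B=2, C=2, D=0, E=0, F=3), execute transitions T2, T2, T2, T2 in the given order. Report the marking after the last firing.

step 1: fire T2:  (A=1, B=2, C=2, D=0, E=0, F=3) → (A=1, B=3, C=2, D=0, E=0, F=3)
step 2: fire T2:  (A=1, B=3, C=2, D=0, E=0, F=3) → (A=1, B=4, C=2, D=0, E=0, F=3)
step 3: fire T2:  (A=1, B=4, C=2, D=0, E=0, F=3) → (A=1, B=5, C=2, D=0, E=0, F=3)
step 4: fire T2:  (A=1, B=5, C=2, D=0, E=0, F=3) → (A=1, B=6, C=2, D=0, E=0, F=3)

(A=1, B=6, C=2, D=0, E=0, F=3)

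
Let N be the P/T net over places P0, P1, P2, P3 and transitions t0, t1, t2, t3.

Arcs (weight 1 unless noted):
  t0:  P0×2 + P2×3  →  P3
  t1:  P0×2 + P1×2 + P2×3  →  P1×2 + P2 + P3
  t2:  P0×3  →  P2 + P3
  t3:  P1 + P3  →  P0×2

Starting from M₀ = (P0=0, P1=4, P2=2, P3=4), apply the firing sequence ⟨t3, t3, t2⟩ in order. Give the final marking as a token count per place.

(P0=1, P1=2, P2=3, P3=3)

step 1: fire t3:  (P0=0, P1=4, P2=2, P3=4) → (P0=2, P1=3, P2=2, P3=3)
step 2: fire t3:  (P0=2, P1=3, P2=2, P3=3) → (P0=4, P1=2, P2=2, P3=2)
step 3: fire t2:  (P0=4, P1=2, P2=2, P3=2) → (P0=1, P1=2, P2=3, P3=3)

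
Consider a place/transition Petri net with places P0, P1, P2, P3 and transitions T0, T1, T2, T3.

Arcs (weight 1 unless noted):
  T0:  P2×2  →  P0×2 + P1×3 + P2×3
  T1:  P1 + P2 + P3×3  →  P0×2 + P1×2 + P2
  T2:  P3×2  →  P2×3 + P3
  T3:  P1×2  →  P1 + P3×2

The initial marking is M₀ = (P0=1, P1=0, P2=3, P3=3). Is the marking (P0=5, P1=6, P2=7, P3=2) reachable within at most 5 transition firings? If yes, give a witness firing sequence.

NO — not reachable within 5 firings

depth 0: 1 marking
depth 1: 3 markings reached so far
depth 2: 8 markings reached so far
depth 3: 16 markings reached so far
depth 4: 28 markings reached so far
depth 5: 47 markings reached so far
target is not among the 47 markings reachable within 5 steps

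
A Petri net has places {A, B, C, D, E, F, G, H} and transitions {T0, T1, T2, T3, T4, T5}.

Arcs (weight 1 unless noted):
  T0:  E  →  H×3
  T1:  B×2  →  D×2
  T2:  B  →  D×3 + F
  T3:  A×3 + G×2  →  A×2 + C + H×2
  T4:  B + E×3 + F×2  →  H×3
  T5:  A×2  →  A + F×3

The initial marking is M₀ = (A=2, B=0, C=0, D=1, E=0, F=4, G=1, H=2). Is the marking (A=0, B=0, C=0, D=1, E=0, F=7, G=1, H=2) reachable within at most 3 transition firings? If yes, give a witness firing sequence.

NO — not reachable within 3 firings

depth 0: 1 marking
depth 1: 2 markings reached so far
depth 2: 2 markings reached so far
(frontier empty at depth 2; search complete)
target is not among the 2 markings reachable within 3 steps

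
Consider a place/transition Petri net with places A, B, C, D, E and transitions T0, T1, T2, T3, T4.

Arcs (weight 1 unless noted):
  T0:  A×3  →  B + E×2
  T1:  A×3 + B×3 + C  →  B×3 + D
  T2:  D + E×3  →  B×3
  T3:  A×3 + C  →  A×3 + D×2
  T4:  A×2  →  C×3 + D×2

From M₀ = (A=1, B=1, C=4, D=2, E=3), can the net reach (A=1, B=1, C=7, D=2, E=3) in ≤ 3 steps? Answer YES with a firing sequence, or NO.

NO — not reachable within 3 firings

depth 0: 1 marking
depth 1: 2 markings reached so far
depth 2: 2 markings reached so far
(frontier empty at depth 2; search complete)
target is not among the 2 markings reachable within 3 steps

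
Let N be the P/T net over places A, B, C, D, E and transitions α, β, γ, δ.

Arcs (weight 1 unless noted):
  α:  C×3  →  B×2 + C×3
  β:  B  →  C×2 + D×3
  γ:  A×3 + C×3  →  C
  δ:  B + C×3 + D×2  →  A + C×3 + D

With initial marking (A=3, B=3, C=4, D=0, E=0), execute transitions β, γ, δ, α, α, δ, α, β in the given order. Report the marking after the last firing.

(A=2, B=5, C=6, D=4, E=0)

step 1: fire β:  (A=3, B=3, C=4, D=0, E=0) → (A=3, B=2, C=6, D=3, E=0)
step 2: fire γ:  (A=3, B=2, C=6, D=3, E=0) → (A=0, B=2, C=4, D=3, E=0)
step 3: fire δ:  (A=0, B=2, C=4, D=3, E=0) → (A=1, B=1, C=4, D=2, E=0)
step 4: fire α:  (A=1, B=1, C=4, D=2, E=0) → (A=1, B=3, C=4, D=2, E=0)
step 5: fire α:  (A=1, B=3, C=4, D=2, E=0) → (A=1, B=5, C=4, D=2, E=0)
step 6: fire δ:  (A=1, B=5, C=4, D=2, E=0) → (A=2, B=4, C=4, D=1, E=0)
step 7: fire α:  (A=2, B=4, C=4, D=1, E=0) → (A=2, B=6, C=4, D=1, E=0)
step 8: fire β:  (A=2, B=6, C=4, D=1, E=0) → (A=2, B=5, C=6, D=4, E=0)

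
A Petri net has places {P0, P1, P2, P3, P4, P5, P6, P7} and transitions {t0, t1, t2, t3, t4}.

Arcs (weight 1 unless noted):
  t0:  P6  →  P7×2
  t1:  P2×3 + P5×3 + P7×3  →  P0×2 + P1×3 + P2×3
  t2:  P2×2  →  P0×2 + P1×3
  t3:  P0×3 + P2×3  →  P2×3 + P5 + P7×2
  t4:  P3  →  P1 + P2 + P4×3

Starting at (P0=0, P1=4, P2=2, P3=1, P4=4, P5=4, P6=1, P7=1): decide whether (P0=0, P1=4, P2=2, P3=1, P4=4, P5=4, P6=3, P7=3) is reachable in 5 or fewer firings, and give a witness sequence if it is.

depth 0: 1 marking
depth 1: 4 markings reached so far
depth 2: 7 markings reached so far
depth 3: 9 markings reached so far
depth 4: 10 markings reached so far
depth 5: 10 markings reached so far
(frontier empty at depth 5; search complete)
target is not among the 10 markings reachable within 5 steps

NO — not reachable within 5 firings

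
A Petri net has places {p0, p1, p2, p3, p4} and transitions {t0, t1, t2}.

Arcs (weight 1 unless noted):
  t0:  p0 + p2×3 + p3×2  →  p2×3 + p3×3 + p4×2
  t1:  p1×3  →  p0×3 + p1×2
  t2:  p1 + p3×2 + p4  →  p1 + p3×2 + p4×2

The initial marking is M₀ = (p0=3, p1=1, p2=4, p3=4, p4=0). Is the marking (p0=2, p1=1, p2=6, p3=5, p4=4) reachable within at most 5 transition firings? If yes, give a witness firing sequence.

depth 0: 1 marking
depth 1: 2 markings reached so far
depth 2: 4 markings reached so far
depth 3: 7 markings reached so far
depth 4: 10 markings reached so far
depth 5: 13 markings reached so far
target is not among the 13 markings reachable within 5 steps

NO — not reachable within 5 firings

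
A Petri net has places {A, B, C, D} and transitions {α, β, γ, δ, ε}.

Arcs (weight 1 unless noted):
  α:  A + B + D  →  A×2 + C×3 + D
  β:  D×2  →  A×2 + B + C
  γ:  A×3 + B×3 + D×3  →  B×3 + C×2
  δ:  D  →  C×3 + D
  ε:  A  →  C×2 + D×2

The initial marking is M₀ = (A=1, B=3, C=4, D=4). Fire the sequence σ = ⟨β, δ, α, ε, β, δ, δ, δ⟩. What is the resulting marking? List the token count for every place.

step 1: fire β:  (A=1, B=3, C=4, D=4) → (A=3, B=4, C=5, D=2)
step 2: fire δ:  (A=3, B=4, C=5, D=2) → (A=3, B=4, C=8, D=2)
step 3: fire α:  (A=3, B=4, C=8, D=2) → (A=4, B=3, C=11, D=2)
step 4: fire ε:  (A=4, B=3, C=11, D=2) → (A=3, B=3, C=13, D=4)
step 5: fire β:  (A=3, B=3, C=13, D=4) → (A=5, B=4, C=14, D=2)
step 6: fire δ:  (A=5, B=4, C=14, D=2) → (A=5, B=4, C=17, D=2)
step 7: fire δ:  (A=5, B=4, C=17, D=2) → (A=5, B=4, C=20, D=2)
step 8: fire δ:  (A=5, B=4, C=20, D=2) → (A=5, B=4, C=23, D=2)

(A=5, B=4, C=23, D=2)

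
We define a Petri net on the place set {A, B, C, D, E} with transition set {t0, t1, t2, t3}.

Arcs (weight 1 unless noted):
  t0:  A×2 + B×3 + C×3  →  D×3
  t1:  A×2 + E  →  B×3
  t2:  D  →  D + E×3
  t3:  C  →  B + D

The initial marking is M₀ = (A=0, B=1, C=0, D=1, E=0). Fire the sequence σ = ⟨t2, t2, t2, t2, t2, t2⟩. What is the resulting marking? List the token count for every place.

step 1: fire t2:  (A=0, B=1, C=0, D=1, E=0) → (A=0, B=1, C=0, D=1, E=3)
step 2: fire t2:  (A=0, B=1, C=0, D=1, E=3) → (A=0, B=1, C=0, D=1, E=6)
step 3: fire t2:  (A=0, B=1, C=0, D=1, E=6) → (A=0, B=1, C=0, D=1, E=9)
step 4: fire t2:  (A=0, B=1, C=0, D=1, E=9) → (A=0, B=1, C=0, D=1, E=12)
step 5: fire t2:  (A=0, B=1, C=0, D=1, E=12) → (A=0, B=1, C=0, D=1, E=15)
step 6: fire t2:  (A=0, B=1, C=0, D=1, E=15) → (A=0, B=1, C=0, D=1, E=18)

(A=0, B=1, C=0, D=1, E=18)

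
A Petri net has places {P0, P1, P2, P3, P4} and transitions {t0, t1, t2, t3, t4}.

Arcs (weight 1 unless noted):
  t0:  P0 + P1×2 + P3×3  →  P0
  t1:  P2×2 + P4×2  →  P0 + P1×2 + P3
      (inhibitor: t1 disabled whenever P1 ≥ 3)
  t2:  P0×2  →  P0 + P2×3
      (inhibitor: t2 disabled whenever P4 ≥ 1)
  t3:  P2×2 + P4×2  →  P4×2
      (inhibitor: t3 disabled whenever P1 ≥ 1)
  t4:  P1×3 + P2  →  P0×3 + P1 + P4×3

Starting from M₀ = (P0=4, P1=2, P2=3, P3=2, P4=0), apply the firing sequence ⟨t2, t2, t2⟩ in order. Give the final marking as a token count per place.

step 1: fire t2:  (P0=4, P1=2, P2=3, P3=2, P4=0) → (P0=3, P1=2, P2=6, P3=2, P4=0)
step 2: fire t2:  (P0=3, P1=2, P2=6, P3=2, P4=0) → (P0=2, P1=2, P2=9, P3=2, P4=0)
step 3: fire t2:  (P0=2, P1=2, P2=9, P3=2, P4=0) → (P0=1, P1=2, P2=12, P3=2, P4=0)

(P0=1, P1=2, P2=12, P3=2, P4=0)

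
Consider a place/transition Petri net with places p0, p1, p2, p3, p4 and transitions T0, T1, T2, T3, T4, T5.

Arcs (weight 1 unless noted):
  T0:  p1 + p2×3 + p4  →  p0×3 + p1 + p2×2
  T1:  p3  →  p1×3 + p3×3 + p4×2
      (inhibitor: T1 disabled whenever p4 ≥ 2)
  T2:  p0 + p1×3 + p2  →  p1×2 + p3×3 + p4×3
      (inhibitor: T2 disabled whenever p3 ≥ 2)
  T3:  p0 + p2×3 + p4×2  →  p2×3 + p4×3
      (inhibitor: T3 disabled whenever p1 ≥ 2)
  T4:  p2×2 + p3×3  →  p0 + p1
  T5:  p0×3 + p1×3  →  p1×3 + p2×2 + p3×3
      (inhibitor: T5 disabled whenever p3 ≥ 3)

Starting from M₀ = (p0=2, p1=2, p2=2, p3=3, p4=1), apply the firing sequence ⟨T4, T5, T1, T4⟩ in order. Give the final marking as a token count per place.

step 1: fire T4:  (p0=2, p1=2, p2=2, p3=3, p4=1) → (p0=3, p1=3, p2=0, p3=0, p4=1)
step 2: fire T5:  (p0=3, p1=3, p2=0, p3=0, p4=1) → (p0=0, p1=3, p2=2, p3=3, p4=1)
step 3: fire T1:  (p0=0, p1=3, p2=2, p3=3, p4=1) → (p0=0, p1=6, p2=2, p3=5, p4=3)
step 4: fire T4:  (p0=0, p1=6, p2=2, p3=5, p4=3) → (p0=1, p1=7, p2=0, p3=2, p4=3)

(p0=1, p1=7, p2=0, p3=2, p4=3)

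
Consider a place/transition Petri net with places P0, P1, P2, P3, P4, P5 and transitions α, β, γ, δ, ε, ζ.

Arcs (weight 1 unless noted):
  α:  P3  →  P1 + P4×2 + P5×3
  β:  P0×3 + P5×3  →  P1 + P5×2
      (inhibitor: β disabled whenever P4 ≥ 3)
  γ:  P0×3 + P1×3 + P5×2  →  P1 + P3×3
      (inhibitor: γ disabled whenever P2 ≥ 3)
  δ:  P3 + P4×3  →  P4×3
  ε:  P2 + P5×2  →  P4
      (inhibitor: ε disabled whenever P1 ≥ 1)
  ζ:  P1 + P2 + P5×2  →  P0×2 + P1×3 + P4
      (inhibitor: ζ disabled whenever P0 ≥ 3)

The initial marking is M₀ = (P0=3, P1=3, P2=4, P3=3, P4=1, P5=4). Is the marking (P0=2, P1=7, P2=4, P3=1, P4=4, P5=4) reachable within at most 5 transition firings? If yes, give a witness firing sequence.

depth 0: 1 marking
depth 1: 3 markings reached so far
depth 2: 7 markings reached so far
depth 3: 13 markings reached so far
depth 4: 19 markings reached so far
depth 5: 25 markings reached so far
target is not among the 25 markings reachable within 5 steps

NO — not reachable within 5 firings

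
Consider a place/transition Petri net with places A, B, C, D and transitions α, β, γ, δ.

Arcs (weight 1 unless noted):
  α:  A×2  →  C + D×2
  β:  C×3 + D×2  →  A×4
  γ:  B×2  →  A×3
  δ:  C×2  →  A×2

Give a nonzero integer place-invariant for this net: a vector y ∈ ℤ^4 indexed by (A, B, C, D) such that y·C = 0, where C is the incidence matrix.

y = (A:2, B:3, C:2, D:1)

Incidence matrix C (rows=places, cols=transitions):
        α    β    γ    δ
    A  -2    4    3    2
    B   0    0   -2    0
    C   1   -3    0   -2
    D   2   -2    0    0

Candidate y = [2, 3, 2, 1]; check y·C column-wise:
  col α: 2·-2 + 3·0 + 2·1 + 1·2 = 0
  col β: 2·4 + 3·0 + 2·-3 + 1·-2 = 0
  col γ: 2·3 + 3·-2 + 2·0 + 1·0 = 0
  col δ: 2·2 + 3·0 + 2·-2 + 1·0 = 0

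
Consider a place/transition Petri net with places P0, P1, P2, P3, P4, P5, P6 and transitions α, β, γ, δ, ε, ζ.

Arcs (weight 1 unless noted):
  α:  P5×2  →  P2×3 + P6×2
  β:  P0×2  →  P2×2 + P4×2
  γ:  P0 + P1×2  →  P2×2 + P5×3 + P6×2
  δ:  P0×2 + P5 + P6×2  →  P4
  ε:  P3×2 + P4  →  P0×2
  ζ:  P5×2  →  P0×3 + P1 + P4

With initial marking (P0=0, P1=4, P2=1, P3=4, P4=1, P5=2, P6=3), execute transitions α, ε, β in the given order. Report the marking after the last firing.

step 1: fire α:  (P0=0, P1=4, P2=1, P3=4, P4=1, P5=2, P6=3) → (P0=0, P1=4, P2=4, P3=4, P4=1, P5=0, P6=5)
step 2: fire ε:  (P0=0, P1=4, P2=4, P3=4, P4=1, P5=0, P6=5) → (P0=2, P1=4, P2=4, P3=2, P4=0, P5=0, P6=5)
step 3: fire β:  (P0=2, P1=4, P2=4, P3=2, P4=0, P5=0, P6=5) → (P0=0, P1=4, P2=6, P3=2, P4=2, P5=0, P6=5)

(P0=0, P1=4, P2=6, P3=2, P4=2, P5=0, P6=5)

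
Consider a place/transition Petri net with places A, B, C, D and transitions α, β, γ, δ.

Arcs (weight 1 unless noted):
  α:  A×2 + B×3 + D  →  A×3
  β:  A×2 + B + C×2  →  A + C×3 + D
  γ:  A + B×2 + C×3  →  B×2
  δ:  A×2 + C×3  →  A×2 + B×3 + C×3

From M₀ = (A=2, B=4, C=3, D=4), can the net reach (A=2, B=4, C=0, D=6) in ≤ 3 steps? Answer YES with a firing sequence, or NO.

NO — not reachable within 3 firings

depth 0: 1 marking
depth 1: 5 markings reached so far
depth 2: 11 markings reached so far
depth 3: 19 markings reached so far
target is not among the 19 markings reachable within 3 steps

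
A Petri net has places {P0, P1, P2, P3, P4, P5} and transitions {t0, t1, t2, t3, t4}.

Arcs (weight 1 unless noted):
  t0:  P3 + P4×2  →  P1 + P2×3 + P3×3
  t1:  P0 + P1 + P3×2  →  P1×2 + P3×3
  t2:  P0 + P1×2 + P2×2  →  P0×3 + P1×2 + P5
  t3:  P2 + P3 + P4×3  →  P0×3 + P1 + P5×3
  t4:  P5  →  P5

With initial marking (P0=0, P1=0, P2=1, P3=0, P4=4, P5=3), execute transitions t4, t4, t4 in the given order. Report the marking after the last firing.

(P0=0, P1=0, P2=1, P3=0, P4=4, P5=3)

step 1: fire t4:  (P0=0, P1=0, P2=1, P3=0, P4=4, P5=3) → (P0=0, P1=0, P2=1, P3=0, P4=4, P5=3)
step 2: fire t4:  (P0=0, P1=0, P2=1, P3=0, P4=4, P5=3) → (P0=0, P1=0, P2=1, P3=0, P4=4, P5=3)
step 3: fire t4:  (P0=0, P1=0, P2=1, P3=0, P4=4, P5=3) → (P0=0, P1=0, P2=1, P3=0, P4=4, P5=3)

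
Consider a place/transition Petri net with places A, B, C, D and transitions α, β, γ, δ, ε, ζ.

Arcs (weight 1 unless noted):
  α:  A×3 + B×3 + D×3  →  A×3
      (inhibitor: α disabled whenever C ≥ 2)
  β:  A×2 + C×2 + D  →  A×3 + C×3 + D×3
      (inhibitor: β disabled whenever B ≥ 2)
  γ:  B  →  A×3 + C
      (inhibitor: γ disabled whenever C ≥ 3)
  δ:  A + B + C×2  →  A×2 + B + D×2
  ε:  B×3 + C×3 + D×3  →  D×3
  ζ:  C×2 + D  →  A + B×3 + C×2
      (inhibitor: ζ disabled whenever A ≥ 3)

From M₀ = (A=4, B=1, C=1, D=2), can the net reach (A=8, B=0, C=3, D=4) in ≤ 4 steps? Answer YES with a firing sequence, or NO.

YES — reachable via ⟨γ, β⟩ (2 firings)

step 1: fire γ:  (A=4, B=1, C=1, D=2) → (A=7, B=0, C=2, D=2)
step 2: fire β:  (A=7, B=0, C=2, D=2) → (A=8, B=0, C=3, D=4)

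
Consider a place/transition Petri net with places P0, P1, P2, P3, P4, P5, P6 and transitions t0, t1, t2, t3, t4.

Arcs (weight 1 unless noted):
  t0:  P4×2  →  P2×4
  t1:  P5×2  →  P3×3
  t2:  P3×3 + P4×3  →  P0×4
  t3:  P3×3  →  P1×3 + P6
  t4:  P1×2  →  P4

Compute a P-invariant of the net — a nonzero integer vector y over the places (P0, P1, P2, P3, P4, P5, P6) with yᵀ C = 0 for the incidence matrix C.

y = (P0:9, P1:4, P2:4, P3:4, P4:8, P5:6, P6:0)

Incidence matrix C (rows=places, cols=transitions):
       t0   t1   t2   t3   t4
   P0   0    0    4    0    0
   P1   0    0    0    3   -2
   P2   4    0    0    0    0
   P3   0    3   -3   -3    0
   P4  -2    0   -3    0    1
   P5   0   -2    0    0    0
   P6   0    0    0    1    0

Candidate y = [9, 4, 4, 4, 8, 6, 0]; check y·C column-wise:
  col t0: 9·0 + 4·0 + 4·4 + 4·0 + 8·-2 + 6·0 = 0
  col t1: 9·0 + 4·0 + 4·0 + 4·3 + 8·0 + 6·-2 = 0
  col t2: 9·4 + 4·0 + 4·0 + 4·-3 + 8·-3 + 6·0 = 0
  col t3: 9·0 + 4·3 + 4·0 + 4·-3 + 8·0 + 6·0 + 0·1 = 0
  col t4: 9·0 + 4·-2 + 4·0 + 4·0 + 8·1 + 6·0 = 0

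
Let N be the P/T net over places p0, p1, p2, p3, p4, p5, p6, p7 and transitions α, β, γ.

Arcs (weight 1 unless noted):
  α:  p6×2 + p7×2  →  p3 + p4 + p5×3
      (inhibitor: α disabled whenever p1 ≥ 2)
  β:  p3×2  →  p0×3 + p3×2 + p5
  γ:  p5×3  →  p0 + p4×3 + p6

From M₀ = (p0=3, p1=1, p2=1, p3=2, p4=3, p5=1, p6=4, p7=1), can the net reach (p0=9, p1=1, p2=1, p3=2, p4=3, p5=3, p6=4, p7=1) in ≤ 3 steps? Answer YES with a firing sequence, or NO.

YES — reachable via ⟨β, β⟩ (2 firings)

step 1: fire β:  (p0=3, p1=1, p2=1, p3=2, p4=3, p5=1, p6=4, p7=1) → (p0=6, p1=1, p2=1, p3=2, p4=3, p5=2, p6=4, p7=1)
step 2: fire β:  (p0=6, p1=1, p2=1, p3=2, p4=3, p5=2, p6=4, p7=1) → (p0=9, p1=1, p2=1, p3=2, p4=3, p5=3, p6=4, p7=1)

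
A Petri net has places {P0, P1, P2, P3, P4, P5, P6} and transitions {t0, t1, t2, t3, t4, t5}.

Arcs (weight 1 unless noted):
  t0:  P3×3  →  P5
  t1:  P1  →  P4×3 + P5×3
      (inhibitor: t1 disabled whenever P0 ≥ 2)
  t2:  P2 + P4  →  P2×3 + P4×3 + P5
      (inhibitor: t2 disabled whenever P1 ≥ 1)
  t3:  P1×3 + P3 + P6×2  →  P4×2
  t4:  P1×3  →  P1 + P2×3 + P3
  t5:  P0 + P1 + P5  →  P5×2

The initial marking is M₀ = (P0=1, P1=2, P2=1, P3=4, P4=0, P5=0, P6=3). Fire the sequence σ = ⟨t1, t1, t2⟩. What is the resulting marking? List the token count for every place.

step 1: fire t1:  (P0=1, P1=2, P2=1, P3=4, P4=0, P5=0, P6=3) → (P0=1, P1=1, P2=1, P3=4, P4=3, P5=3, P6=3)
step 2: fire t1:  (P0=1, P1=1, P2=1, P3=4, P4=3, P5=3, P6=3) → (P0=1, P1=0, P2=1, P3=4, P4=6, P5=6, P6=3)
step 3: fire t2:  (P0=1, P1=0, P2=1, P3=4, P4=6, P5=6, P6=3) → (P0=1, P1=0, P2=3, P3=4, P4=8, P5=7, P6=3)

(P0=1, P1=0, P2=3, P3=4, P4=8, P5=7, P6=3)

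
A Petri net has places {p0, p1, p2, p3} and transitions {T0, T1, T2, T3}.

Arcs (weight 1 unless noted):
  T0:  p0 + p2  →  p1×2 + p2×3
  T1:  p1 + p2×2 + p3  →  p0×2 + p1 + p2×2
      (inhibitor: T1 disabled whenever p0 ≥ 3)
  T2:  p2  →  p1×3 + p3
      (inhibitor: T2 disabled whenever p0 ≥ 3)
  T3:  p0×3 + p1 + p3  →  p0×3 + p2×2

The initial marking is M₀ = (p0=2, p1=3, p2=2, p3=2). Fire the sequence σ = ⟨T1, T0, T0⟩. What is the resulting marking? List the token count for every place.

(p0=2, p1=7, p2=6, p3=1)

step 1: fire T1:  (p0=2, p1=3, p2=2, p3=2) → (p0=4, p1=3, p2=2, p3=1)
step 2: fire T0:  (p0=4, p1=3, p2=2, p3=1) → (p0=3, p1=5, p2=4, p3=1)
step 3: fire T0:  (p0=3, p1=5, p2=4, p3=1) → (p0=2, p1=7, p2=6, p3=1)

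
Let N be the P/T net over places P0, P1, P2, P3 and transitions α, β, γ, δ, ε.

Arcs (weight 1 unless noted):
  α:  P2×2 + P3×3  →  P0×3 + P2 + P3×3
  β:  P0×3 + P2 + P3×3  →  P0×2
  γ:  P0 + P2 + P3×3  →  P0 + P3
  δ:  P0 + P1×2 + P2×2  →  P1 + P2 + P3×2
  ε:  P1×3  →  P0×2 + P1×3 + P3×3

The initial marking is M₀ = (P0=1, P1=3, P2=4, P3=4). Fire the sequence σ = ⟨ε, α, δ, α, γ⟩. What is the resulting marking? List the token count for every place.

step 1: fire ε:  (P0=1, P1=3, P2=4, P3=4) → (P0=3, P1=3, P2=4, P3=7)
step 2: fire α:  (P0=3, P1=3, P2=4, P3=7) → (P0=6, P1=3, P2=3, P3=7)
step 3: fire δ:  (P0=6, P1=3, P2=3, P3=7) → (P0=5, P1=2, P2=2, P3=9)
step 4: fire α:  (P0=5, P1=2, P2=2, P3=9) → (P0=8, P1=2, P2=1, P3=9)
step 5: fire γ:  (P0=8, P1=2, P2=1, P3=9) → (P0=8, P1=2, P2=0, P3=7)

(P0=8, P1=2, P2=0, P3=7)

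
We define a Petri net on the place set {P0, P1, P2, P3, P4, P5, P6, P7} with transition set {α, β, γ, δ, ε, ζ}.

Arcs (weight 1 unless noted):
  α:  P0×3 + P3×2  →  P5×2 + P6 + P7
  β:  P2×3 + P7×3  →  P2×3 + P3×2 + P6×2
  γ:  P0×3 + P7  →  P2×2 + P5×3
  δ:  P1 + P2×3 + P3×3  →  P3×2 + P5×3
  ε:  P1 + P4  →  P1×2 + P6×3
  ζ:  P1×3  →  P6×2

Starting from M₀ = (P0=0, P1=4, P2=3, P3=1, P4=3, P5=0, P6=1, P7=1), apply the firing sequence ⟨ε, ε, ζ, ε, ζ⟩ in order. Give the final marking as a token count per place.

(P0=0, P1=1, P2=3, P3=1, P4=0, P5=0, P6=14, P7=1)

step 1: fire ε:  (P0=0, P1=4, P2=3, P3=1, P4=3, P5=0, P6=1, P7=1) → (P0=0, P1=5, P2=3, P3=1, P4=2, P5=0, P6=4, P7=1)
step 2: fire ε:  (P0=0, P1=5, P2=3, P3=1, P4=2, P5=0, P6=4, P7=1) → (P0=0, P1=6, P2=3, P3=1, P4=1, P5=0, P6=7, P7=1)
step 3: fire ζ:  (P0=0, P1=6, P2=3, P3=1, P4=1, P5=0, P6=7, P7=1) → (P0=0, P1=3, P2=3, P3=1, P4=1, P5=0, P6=9, P7=1)
step 4: fire ε:  (P0=0, P1=3, P2=3, P3=1, P4=1, P5=0, P6=9, P7=1) → (P0=0, P1=4, P2=3, P3=1, P4=0, P5=0, P6=12, P7=1)
step 5: fire ζ:  (P0=0, P1=4, P2=3, P3=1, P4=0, P5=0, P6=12, P7=1) → (P0=0, P1=1, P2=3, P3=1, P4=0, P5=0, P6=14, P7=1)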